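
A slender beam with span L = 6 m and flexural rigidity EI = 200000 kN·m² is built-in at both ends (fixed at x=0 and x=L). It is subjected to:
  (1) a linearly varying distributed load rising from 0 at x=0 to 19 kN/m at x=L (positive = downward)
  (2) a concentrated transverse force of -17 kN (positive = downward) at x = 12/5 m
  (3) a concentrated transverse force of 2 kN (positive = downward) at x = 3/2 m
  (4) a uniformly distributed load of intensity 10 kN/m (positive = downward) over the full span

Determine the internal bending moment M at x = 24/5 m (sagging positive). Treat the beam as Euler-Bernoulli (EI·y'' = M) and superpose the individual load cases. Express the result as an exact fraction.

M(24/5) = 21357/10000 kN·m

Load 1 — triangular load w₀=19 kN/m (0→w₀ over full span):
  M_1 = 3w₀Lx/20 - w₀L²/30 - w₀x³/(6L) = 3·19·6·(24/5)/20 - 19·6²/30 - 19·(24/5)³/(6·6) = 114/125 kN·m
Load 2 — point force P=-17 kN at a=12/5 m (b=L-a=18/5):
  M_2 = Pa²(a+3b)(L-x)/L³ - Pa²b/L²  [x>a] = (-17)·(12/5)²·((12/5)+3·(18/5))·(6-(24/5))/6³ - (-17)·(12/5)²·(18/5)/6² = 1632/625 kN·m
Load 3 — point force P=2 kN at a=3/2 m (b=L-a=9/2):
  M_3 = Pa²(a+3b)(L-x)/L³ - Pa²b/L²  [x>a] = 2·(3/2)²·((3/2)+3·(9/2))·(6-(24/5))/6³ - 2·(3/2)²·(9/2)/6² = -3/16 kN·m
Load 4 — uniform load w=10 kN/m over full span:
  M_4 = wLx/2 - wL²/12 - wx²/2 = 10·6·(24/5)/2 - 10·6²/12 - 10·(24/5)²/2 = -6/5 kN·m
Superposition: M = Σ M_i = 21357/10000 kN·m ≈ 2.135700 kN·m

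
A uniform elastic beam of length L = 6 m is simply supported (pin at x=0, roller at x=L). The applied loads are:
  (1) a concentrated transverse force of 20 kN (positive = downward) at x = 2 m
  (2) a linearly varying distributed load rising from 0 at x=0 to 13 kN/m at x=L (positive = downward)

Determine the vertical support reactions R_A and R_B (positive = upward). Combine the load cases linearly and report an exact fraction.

Load 1 — point force P=20 kN at a=2 m (b=L-a=4):
  R_A = Pb/L = 20·4/6 = 40/3 kN
  R_B = Pa/L = 20·2/6 = 20/3 kN
Load 2 — triangular load w₀=13 kN/m (0→w₀ over full span):
  R_A = w₀L/6 = 13·6/6 = 13 kN
  R_B = w₀L/3 = 13·6/3 = 26 kN
Superposition: R_A = 79/3 kN, R_B = 98/3 kN

R_A = 79/3 kN, R_B = 98/3 kN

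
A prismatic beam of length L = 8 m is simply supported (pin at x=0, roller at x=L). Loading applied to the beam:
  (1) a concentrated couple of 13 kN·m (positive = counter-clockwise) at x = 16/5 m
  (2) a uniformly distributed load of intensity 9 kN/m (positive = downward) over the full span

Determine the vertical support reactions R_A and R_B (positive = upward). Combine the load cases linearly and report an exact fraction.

Load 1 — applied couple M₀=13 kN·m at a=16/5 m (b=L-a=24/5):
  R_A = M₀/L = 13/8 kN
  R_B = -M₀/L = -13/8 kN
Load 2 — uniform load w=9 kN/m over full span:
  R_A = wL/2 = 9·8/2 = 36 kN
  R_B = wL/2 = 9·8/2 = 36 kN
Superposition: R_A = 301/8 kN, R_B = 275/8 kN

R_A = 301/8 kN, R_B = 275/8 kN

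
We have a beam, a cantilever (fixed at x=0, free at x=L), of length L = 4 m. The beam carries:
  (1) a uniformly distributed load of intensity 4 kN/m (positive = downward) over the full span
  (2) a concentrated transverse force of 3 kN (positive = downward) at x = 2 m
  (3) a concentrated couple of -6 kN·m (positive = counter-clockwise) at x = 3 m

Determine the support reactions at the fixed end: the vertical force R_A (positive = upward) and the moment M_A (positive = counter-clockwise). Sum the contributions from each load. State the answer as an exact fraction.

R_A = 19 kN, M_A = 44 kN·m

Load 1 — uniform load w=4 kN/m over full span:
  R_A = wL = 4·4 = 16 kN
  M_A = wL²/2 = 4·4²/2 = 32 kN·m
Load 2 — point force P=3 kN at a=2 m (b=L-a=2):
  R_A = P = 3 kN
  M_A = Pa = 3·2 = 6 kN·m
Load 3 — applied couple M₀=-6 kN·m at a=3 m (b=L-a=1):
  R_A = 0 kN
  M_A = -M₀ = -(-6) = 6 kN·m
Superposition: R_A = 19 kN, M_A = 44 kN·m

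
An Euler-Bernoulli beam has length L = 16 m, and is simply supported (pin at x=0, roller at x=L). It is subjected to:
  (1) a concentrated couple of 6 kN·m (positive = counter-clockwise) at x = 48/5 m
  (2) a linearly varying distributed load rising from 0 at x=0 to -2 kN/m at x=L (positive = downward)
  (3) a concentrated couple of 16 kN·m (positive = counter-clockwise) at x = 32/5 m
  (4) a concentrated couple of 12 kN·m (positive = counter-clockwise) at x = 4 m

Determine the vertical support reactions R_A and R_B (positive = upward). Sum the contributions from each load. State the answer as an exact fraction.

R_A = -77/24 kN, R_B = -307/24 kN

Load 1 — applied couple M₀=6 kN·m at a=48/5 m (b=L-a=32/5):
  R_A = M₀/L = 6/16 = 3/8 kN
  R_B = -M₀/L = -6/16 = -3/8 kN
Load 2 — triangular load w₀=-2 kN/m (0→w₀ over full span):
  R_A = w₀L/6 = (-2)·16/6 = -16/3 kN
  R_B = w₀L/3 = (-2)·16/3 = -32/3 kN
Load 3 — applied couple M₀=16 kN·m at a=32/5 m (b=L-a=48/5):
  R_A = M₀/L = 16/16 = 1 kN
  R_B = -M₀/L = -16/16 = -1 kN
Load 4 — applied couple M₀=12 kN·m at a=4 m (b=L-a=12):
  R_A = M₀/L = 12/16 = 3/4 kN
  R_B = -M₀/L = -12/16 = -3/4 kN
Superposition: R_A = -77/24 kN, R_B = -307/24 kN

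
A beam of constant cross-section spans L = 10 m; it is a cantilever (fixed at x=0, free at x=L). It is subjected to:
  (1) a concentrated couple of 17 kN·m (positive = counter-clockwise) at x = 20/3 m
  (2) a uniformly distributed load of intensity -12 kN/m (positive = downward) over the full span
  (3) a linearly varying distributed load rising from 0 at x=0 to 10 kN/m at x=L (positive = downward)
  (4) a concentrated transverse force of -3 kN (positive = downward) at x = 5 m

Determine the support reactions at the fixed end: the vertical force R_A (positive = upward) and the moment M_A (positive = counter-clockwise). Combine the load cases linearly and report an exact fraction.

R_A = -73 kN, M_A = -896/3 kN·m

Load 1 — applied couple M₀=17 kN·m at a=20/3 m (b=L-a=10/3):
  R_A = 0 kN
  M_A = -M₀ = -17 kN·m
Load 2 — uniform load w=-12 kN/m over full span:
  R_A = wL = (-12)·10 = -120 kN
  M_A = wL²/2 = (-12)·10²/2 = -600 kN·m
Load 3 — triangular load w₀=10 kN/m (0→w₀ over full span):
  R_A = w₀L/2 = 10·10/2 = 50 kN
  M_A = w₀L²/3 = 10·10²/3 = 1000/3 kN·m
Load 4 — point force P=-3 kN at a=5 m (b=L-a=5):
  R_A = P = (-3) = -3 kN
  M_A = Pa = (-3)·5 = -15 kN·m
Superposition: R_A = -73 kN, M_A = -896/3 kN·m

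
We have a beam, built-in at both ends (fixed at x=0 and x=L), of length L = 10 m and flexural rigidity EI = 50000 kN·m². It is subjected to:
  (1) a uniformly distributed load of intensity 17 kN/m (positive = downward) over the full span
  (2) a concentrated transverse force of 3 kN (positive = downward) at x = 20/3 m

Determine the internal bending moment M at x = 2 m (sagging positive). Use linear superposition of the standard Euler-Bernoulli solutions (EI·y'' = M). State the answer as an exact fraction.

Load 1 — uniform load w=17 kN/m over full span:
  M_1 = wLx/2 - wL²/12 - wx²/2 = 17·10·2/2 - 17·10²/12 - 17·2²/2 = -17/3 kN·m
Load 2 — point force P=3 kN at a=20/3 m (b=L-a=10/3):
  M_2 = Pb²(3a+b)x/L³ - Pab²/L²  [x≤a] = 3·(10/3)²·(3·(20/3)+(10/3))·2/10³ - 3·(20/3)·(10/3)²/10² = -2/3 kN·m
Superposition: M = Σ M_i = -19/3 kN·m ≈ -6.333333 kN·m

M(2) = -19/3 kN·m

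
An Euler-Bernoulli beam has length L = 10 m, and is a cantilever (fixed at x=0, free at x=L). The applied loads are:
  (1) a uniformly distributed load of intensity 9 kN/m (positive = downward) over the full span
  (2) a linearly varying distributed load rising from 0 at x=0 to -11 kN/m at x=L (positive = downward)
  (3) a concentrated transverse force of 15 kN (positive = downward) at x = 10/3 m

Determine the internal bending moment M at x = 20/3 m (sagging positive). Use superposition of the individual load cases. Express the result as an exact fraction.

M(20/3) = 350/81 kN·m

Load 1 — uniform load w=9 kN/m over full span:
  M_1 = -w(L-x)²/2 = -9·(10-(20/3))²/2 = -50 kN·m
Load 2 — triangular load w₀=-11 kN/m (0→w₀ over full span):
  M_2 = w₀Lx/2 - w₀L²/3 - w₀x³/(6L) = (-11)·10·(20/3)/2 - (-11)·10²/3 - (-11)·(20/3)³/(6·10) = 4400/81 kN·m
Load 3 — point force P=15 kN at a=10/3 m (b=L-a=20/3):
  M_3 = 0  [x>a] = 0 kN·m
Superposition: M = Σ M_i = 350/81 kN·m ≈ 4.320988 kN·m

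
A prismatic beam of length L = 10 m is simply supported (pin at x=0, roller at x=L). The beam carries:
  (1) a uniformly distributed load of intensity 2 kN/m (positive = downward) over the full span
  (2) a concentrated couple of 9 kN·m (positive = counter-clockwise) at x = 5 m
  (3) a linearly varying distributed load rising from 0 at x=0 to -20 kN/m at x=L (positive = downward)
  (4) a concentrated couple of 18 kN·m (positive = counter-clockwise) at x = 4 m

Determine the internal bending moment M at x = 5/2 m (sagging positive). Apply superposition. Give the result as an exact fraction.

M(5/2) = -421/8 kN·m

Load 1 — uniform load w=2 kN/m over full span:
  M_1 = wx(L-x)/2 = 2·(5/2)·(10-(5/2))/2 = 75/4 kN·m
Load 2 — applied couple M₀=9 kN·m at a=5 m (b=L-a=5):
  M_2 = M₀x/L  [x≤a] = 9·(5/2)/10 = 9/4 kN·m
Load 3 — triangular load w₀=-20 kN/m (0→w₀ over full span):
  M_3 = w₀Lx/6 - w₀x³/(6L) = (-20)·10·(5/2)/6 - (-20)·(5/2)³/(6·10) = -625/8 kN·m
Load 4 — applied couple M₀=18 kN·m at a=4 m (b=L-a=6):
  M_4 = M₀x/L  [x≤a] = 18·(5/2)/10 = 9/2 kN·m
Superposition: M = Σ M_i = -421/8 kN·m ≈ -52.625000 kN·m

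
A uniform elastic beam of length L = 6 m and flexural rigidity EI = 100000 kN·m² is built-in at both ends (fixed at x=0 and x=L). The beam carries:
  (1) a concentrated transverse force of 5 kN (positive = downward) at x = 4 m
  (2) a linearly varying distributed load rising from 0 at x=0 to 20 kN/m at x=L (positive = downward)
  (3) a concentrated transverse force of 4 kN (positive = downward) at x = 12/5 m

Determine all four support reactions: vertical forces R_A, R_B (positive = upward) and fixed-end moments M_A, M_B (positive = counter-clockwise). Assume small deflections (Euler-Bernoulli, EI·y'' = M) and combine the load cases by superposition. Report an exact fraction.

Load 1 — point force P=5 kN at a=4 m (b=L-a=2):
  R_A = Pb²(3a+b)/L³ = 5·2²·(3·4+2)/6³ = 35/27 kN
  M_A = Pab²/L² = 5·4·2²/6² = 20/9 kN·m
  R_B = Pa²(a+3b)/L³ = 5·4²·(4+3·2)/6³ = 100/27 kN
  M_B = -Pa²b/L² = -5·4²·2/6² = -40/9 kN·m
Load 2 — triangular load w₀=20 kN/m (0→w₀ over full span):
  R_A = 3w₀L/20 = 3·20·6/20 = 18 kN
  M_A = w₀L²/30 = 20·6²/30 = 24 kN·m
  R_B = 7w₀L/20 = 7·20·6/20 = 42 kN
  M_B = -w₀L²/20 = -20·6²/20 = -36 kN·m
Load 3 — point force P=4 kN at a=12/5 m (b=L-a=18/5):
  R_A = Pb²(3a+b)/L³ = 4·(18/5)²·(3·(12/5)+(18/5))/6³ = 324/125 kN
  M_A = Pab²/L² = 4·(12/5)·(18/5)²/6² = 432/125 kN·m
  R_B = Pa²(a+3b)/L³ = 4·(12/5)²·((12/5)+3·(18/5))/6³ = 176/125 kN
  M_B = -Pa²b/L² = -4·(12/5)²·(18/5)/6² = -288/125 kN·m
Superposition: R_A = 73873/3375 kN, M_A = 33388/1125 kN·m, R_B = 159002/3375 kN, M_B = -48092/1125 kN·m

R_A = 73873/3375 kN, M_A = 33388/1125 kN·m, R_B = 159002/3375 kN, M_B = -48092/1125 kN·m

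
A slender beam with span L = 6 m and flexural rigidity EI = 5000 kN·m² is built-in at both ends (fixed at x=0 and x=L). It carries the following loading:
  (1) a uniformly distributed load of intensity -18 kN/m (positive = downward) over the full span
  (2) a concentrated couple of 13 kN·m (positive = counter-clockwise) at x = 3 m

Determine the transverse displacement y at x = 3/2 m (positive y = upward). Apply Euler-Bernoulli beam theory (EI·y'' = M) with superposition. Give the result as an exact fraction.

y(3/2) = 207/32000 m

Load 1 — uniform load w=-18 kN/m over full span:
  y_1 = -wx²(L-x)²/(24EI) = -(-18)·(3/2)²·(6-(3/2))²/(24·5000) = 2187/320000 m
Load 2 — applied couple M₀=13 kN·m at a=3 m (b=L-a=3):
  y_2 = (R_Ax³/6 - M_Ax²/2)/EI  [x≤a] with R_A=13/4, M_A=13/4 = ((13/4)·(3/2)³/6 - (13/4)·(3/2)²/2)/5000 = -117/320000 m
Superposition: y = Σ y_i = 207/32000 m ≈ 0.006469 m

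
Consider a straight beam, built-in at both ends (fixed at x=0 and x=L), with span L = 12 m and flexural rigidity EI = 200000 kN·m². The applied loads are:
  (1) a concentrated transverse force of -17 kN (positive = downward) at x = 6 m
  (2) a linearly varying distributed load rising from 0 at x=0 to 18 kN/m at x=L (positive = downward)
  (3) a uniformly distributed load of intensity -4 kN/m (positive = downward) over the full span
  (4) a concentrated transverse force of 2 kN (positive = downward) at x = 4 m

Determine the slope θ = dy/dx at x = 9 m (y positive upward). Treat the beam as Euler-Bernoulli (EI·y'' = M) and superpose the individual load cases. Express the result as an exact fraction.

Load 1 — point force P=-17 kN at a=6 m (b=L-a=6):
  θ_1 = Pa²(L-x)(2bL-(3b+a)(L-x))/(2L³EI)  [x>a] = (-17)·6²·(12-9)·(2·6·12-(3·6+6)·(12-9))/(2·12³·200000) = -153/800000 rad
Load 2 — triangular load w₀=18 kN/m (0→w₀ over full span):
  θ_2 = -w₀(2x(L-x)(L-2x)(x+2L)+x²(L-x)²)/(120LEI) = -18·(2·9·(12-9)·(12-2·9)·(9+2·12)+9²·(12-9)²)/(120·12·200000) = 9963/16000000 rad
Load 3 — uniform load w=-4 kN/m over full span:
  θ_3 = -wx(L-x)(L-2x)/(12EI) = -(-4)·9·(12-9)·(12-2·9)/(12·200000) = -27/100000 rad
Load 4 — point force P=2 kN at a=4 m (b=L-a=8):
  θ_4 = Pa²(L-x)(2bL-(3b+a)(L-x))/(2L³EI)  [x>a] = 2·4²·(12-9)·(2·8·12-(3·8+4)·(12-9))/(2·12³·200000) = 3/200000 rad
Superposition: θ = Σ θ_i = 2823/16000000 rad ≈ 0.000176 rad

θ(9) = 2823/16000000 rad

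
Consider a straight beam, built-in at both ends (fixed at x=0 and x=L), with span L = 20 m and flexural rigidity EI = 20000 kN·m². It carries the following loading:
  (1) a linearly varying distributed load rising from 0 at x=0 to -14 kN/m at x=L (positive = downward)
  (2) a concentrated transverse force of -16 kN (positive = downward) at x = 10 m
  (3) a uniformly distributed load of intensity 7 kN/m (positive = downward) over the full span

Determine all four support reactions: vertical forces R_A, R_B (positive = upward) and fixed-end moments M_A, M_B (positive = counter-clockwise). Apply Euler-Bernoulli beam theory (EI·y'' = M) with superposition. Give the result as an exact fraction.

R_A = 20 kN, M_A = 20/3 kN·m, R_B = -36 kN, M_B = 260/3 kN·m

Load 1 — triangular load w₀=-14 kN/m (0→w₀ over full span):
  R_A = 3w₀L/20 = 3·(-14)·20/20 = -42 kN
  M_A = w₀L²/30 = (-14)·20²/30 = -560/3 kN·m
  R_B = 7w₀L/20 = 7·(-14)·20/20 = -98 kN
  M_B = -w₀L²/20 = -(-14)·20²/20 = 280 kN·m
Load 2 — point force P=-16 kN at a=10 m (b=L-a=10):
  R_A = Pb²(3a+b)/L³ = (-16)·10²·(3·10+10)/20³ = -8 kN
  M_A = Pab²/L² = (-16)·10·10²/20² = -40 kN·m
  R_B = Pa²(a+3b)/L³ = (-16)·10²·(10+3·10)/20³ = -8 kN
  M_B = -Pa²b/L² = -(-16)·10²·10/20² = 40 kN·m
Load 3 — uniform load w=7 kN/m over full span:
  R_A = wL/2 = 7·20/2 = 70 kN
  M_A = wL²/12 = 7·20²/12 = 700/3 kN·m
  R_B = wL/2 = 7·20/2 = 70 kN
  M_B = -wL²/12 = -7·20²/12 = -700/3 kN·m
Superposition: R_A = 20 kN, M_A = 20/3 kN·m, R_B = -36 kN, M_B = 260/3 kN·m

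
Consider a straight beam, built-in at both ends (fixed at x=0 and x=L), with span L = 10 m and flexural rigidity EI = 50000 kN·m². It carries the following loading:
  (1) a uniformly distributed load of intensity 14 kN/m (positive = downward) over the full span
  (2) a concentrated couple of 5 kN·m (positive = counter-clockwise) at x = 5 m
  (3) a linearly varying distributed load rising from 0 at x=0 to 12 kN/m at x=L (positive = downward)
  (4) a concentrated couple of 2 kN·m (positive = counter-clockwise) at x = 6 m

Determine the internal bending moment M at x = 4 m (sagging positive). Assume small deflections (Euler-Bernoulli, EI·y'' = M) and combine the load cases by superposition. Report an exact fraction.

Load 1 — uniform load w=14 kN/m over full span:
  M_1 = wLx/2 - wL²/12 - wx²/2 = 14·10·4/2 - 14·10²/12 - 14·4²/2 = 154/3 kN·m
Load 2 — applied couple M₀=5 kN·m at a=5 m (b=L-a=5):
  M_2 = R_Ax - M_A  [x≤a] with R_A=3/4, M_A=5/4 = (3/4)·4 - (5/4) = 7/4 kN·m
Load 3 — triangular load w₀=12 kN/m (0→w₀ over full span):
  M_3 = 3w₀Lx/20 - w₀L²/30 - w₀x³/(6L) = 3·12·10·4/20 - 12·10²/30 - 12·4³/(6·10) = 96/5 kN·m
Load 4 — applied couple M₀=2 kN·m at a=6 m (b=L-a=4):
  M_4 = R_Ax - M_A  [x≤a] with R_A=36/125, M_A=16/25 = (36/125)·4 - (16/25) = 64/125 kN·m
Superposition: M = Σ M_i = 109193/1500 kN·m ≈ 72.795333 kN·m

M(4) = 109193/1500 kN·m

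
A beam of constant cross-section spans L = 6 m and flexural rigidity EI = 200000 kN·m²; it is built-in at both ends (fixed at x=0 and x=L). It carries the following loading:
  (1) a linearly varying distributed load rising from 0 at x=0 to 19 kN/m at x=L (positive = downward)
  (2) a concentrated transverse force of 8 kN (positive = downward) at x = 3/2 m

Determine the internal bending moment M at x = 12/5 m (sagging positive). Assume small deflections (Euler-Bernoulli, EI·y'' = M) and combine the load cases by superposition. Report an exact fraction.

M(12/5) = 6597/500 kN·m

Load 1 — triangular load w₀=19 kN/m (0→w₀ over full span):
  M_1 = 3w₀Lx/20 - w₀L²/30 - w₀x³/(6L) = 3·19·6·(12/5)/20 - 19·6²/30 - 19·(12/5)³/(6·6) = 1368/125 kN·m
Load 2 — point force P=8 kN at a=3/2 m (b=L-a=9/2):
  M_2 = Pa²(a+3b)(L-x)/L³ - Pa²b/L²  [x>a] = 8·(3/2)²·((3/2)+3·(9/2))·(6-(12/5))/6³ - 8·(3/2)²·(9/2)/6² = 9/4 kN·m
Superposition: M = Σ M_i = 6597/500 kN·m ≈ 13.194000 kN·m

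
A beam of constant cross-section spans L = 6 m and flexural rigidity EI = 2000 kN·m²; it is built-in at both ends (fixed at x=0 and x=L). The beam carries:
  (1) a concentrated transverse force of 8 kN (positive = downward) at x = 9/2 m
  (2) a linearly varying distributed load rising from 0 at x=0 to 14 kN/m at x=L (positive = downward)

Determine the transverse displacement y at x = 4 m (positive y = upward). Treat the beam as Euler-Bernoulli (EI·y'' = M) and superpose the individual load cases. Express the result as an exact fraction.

Load 1 — point force P=8 kN at a=9/2 m (b=L-a=3/2):
  y_1 = -Pb²x²(3aL-(3a+b)x)/(6L³EI)  [x≤a] = -8·(3/2)²·4²·(3·(9/2)·6-(3·(9/2)+(3/2))·4)/(6·6³·2000) = -7/3000 m
Load 2 — triangular load w₀=14 kN/m (0→w₀ over full span):
  y_2 = -w₀x²(L-x)²(x+2L)/(120LEI) = -14·4²·(6-4)²·(4+2·6)/(120·6·2000) = -56/5625 m
Superposition: y = Σ y_i = -553/45000 m ≈ -0.012289 m

y(4) = -553/45000 m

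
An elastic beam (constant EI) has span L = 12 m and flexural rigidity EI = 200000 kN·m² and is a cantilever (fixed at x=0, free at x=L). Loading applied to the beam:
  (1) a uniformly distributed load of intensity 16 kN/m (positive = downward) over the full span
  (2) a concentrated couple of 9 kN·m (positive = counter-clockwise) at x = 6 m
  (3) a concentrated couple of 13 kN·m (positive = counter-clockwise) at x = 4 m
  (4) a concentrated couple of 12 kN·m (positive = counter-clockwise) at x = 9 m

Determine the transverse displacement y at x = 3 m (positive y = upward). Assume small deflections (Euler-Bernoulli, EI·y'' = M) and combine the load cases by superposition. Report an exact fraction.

Load 1 — uniform load w=16 kN/m over full span:
  y_1 = -wx²(x²-4Lx+6L²)/(24EI) = -16·3²·(3²-4·12·3+6·12²)/(24·200000) = -2187/100000 m
Load 2 — applied couple M₀=9 kN·m at a=6 m (b=L-a=6):
  y_2 = M₀x²/(2EI)  [x≤a] = 9·3²/(2·200000) = 81/400000 m
Load 3 — applied couple M₀=13 kN·m at a=4 m (b=L-a=8):
  y_3 = M₀x²/(2EI)  [x≤a] = 13·3²/(2·200000) = 117/400000 m
Load 4 — applied couple M₀=12 kN·m at a=9 m (b=L-a=3):
  y_4 = M₀x²/(2EI)  [x≤a] = 12·3²/(2·200000) = 27/100000 m
Superposition: y = Σ y_i = -4221/200000 m ≈ -0.021105 m

y(3) = -4221/200000 m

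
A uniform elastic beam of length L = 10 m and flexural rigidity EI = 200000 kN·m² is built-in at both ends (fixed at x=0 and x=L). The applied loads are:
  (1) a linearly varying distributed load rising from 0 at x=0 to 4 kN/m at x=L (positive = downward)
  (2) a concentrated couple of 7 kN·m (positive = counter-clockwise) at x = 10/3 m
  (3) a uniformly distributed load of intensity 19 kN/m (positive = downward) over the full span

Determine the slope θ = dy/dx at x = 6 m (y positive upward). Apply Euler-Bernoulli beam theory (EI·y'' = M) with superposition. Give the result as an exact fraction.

θ(6) = 151/375000 rad

Load 1 — triangular load w₀=4 kN/m (0→w₀ over full span):
  θ_1 = -w₀(2x(L-x)(L-2x)(x+2L)+x²(L-x)²)/(120LEI) = -4·(2·6·(10-6)·(10-2·6)·(6+2·10)+6²·(10-6)²)/(120·10·200000) = 1/31250 rad
Load 2 — applied couple M₀=7 kN·m at a=10/3 m (b=L-a=20/3):
  θ_2 = (R_Ax²/2 - M_Ax - M₀(x-a))/EI  [x>a] with R_A=14/15, M_A=0 = ((14/15)·6²/2 - 0·6 - 7·(6-(10/3)))/200000 = -7/750000 rad
Load 3 — uniform load w=19 kN/m over full span:
  θ_3 = -wx(L-x)(L-2x)/(12EI) = -19·6·(10-6)·(10-2·6)/(12·200000) = 19/50000 rad
Superposition: θ = Σ θ_i = 151/375000 rad ≈ 0.000403 rad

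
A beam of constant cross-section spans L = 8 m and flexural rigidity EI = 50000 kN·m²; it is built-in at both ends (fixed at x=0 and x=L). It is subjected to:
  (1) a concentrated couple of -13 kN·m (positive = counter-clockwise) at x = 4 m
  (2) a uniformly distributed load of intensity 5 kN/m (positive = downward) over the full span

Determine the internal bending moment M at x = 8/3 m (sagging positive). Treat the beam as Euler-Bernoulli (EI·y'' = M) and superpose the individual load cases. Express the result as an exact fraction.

M(8/3) = 203/36 kN·m

Load 1 — applied couple M₀=-13 kN·m at a=4 m (b=L-a=4):
  M_1 = R_Ax - M_A  [x≤a] with R_A=-39/16, M_A=-13/4 = (-39/16)·(8/3) - (-13/4) = -13/4 kN·m
Load 2 — uniform load w=5 kN/m over full span:
  M_2 = wLx/2 - wL²/12 - wx²/2 = 5·8·(8/3)/2 - 5·8²/12 - 5·(8/3)²/2 = 80/9 kN·m
Superposition: M = Σ M_i = 203/36 kN·m ≈ 5.638889 kN·m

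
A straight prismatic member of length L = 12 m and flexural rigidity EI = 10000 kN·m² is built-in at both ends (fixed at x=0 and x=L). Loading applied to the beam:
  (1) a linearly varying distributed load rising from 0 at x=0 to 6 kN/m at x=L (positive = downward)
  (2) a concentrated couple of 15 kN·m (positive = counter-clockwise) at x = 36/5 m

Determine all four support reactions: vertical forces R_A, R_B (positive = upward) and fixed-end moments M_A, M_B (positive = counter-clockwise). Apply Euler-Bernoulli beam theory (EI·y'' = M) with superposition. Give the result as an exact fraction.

R_A = 63/5 kN, M_A = 168/5 kN·m, R_B = 117/5 kN, M_B = -207/5 kN·m

Load 1 — triangular load w₀=6 kN/m (0→w₀ over full span):
  R_A = 3w₀L/20 = 3·6·12/20 = 54/5 kN
  M_A = w₀L²/30 = 6·12²/30 = 144/5 kN·m
  R_B = 7w₀L/20 = 7·6·12/20 = 126/5 kN
  M_B = -w₀L²/20 = -6·12²/20 = -216/5 kN·m
Load 2 — applied couple M₀=15 kN·m at a=36/5 m (b=L-a=24/5):
  R_A = 6M₀ab/L³ = 6·15·(36/5)·(24/5)/12³ = 9/5 kN
  M_A = M₀b(2a-b)/L² = 15·(24/5)·(2·(36/5)-(24/5))/12² = 24/5 kN·m
  R_B = -6M₀ab/L³ = -6·15·(36/5)·(24/5)/12³ = -9/5 kN
  M_B = M₀a(2b-a)/L² = 15·(36/5)·(2·(24/5)-(36/5))/12² = 9/5 kN·m
Superposition: R_A = 63/5 kN, M_A = 168/5 kN·m, R_B = 117/5 kN, M_B = -207/5 kN·m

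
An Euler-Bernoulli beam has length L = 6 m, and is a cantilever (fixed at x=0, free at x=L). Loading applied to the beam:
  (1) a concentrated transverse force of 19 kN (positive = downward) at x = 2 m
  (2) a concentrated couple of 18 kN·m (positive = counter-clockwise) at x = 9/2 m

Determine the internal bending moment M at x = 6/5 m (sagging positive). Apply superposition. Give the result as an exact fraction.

Load 1 — point force P=19 kN at a=2 m (b=L-a=4):
  M_1 = -P(a-x)  [x≤a] = -19·(2-(6/5)) = -76/5 kN·m
Load 2 — applied couple M₀=18 kN·m at a=9/2 m (b=L-a=3/2):
  M_2 = M₀  [x≤a] = 18 = 18 kN·m
Superposition: M = Σ M_i = 14/5 kN·m ≈ 2.800000 kN·m

M(6/5) = 14/5 kN·m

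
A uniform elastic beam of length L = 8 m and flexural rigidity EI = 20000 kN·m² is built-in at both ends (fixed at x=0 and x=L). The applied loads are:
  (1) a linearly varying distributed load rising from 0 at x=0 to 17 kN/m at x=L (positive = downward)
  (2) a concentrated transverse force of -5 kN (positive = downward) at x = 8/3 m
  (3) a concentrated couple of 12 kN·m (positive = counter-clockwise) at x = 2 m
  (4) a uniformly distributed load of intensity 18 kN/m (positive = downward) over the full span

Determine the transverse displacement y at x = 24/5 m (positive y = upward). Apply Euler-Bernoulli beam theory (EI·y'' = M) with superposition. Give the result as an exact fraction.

Load 1 — triangular load w₀=17 kN/m (0→w₀ over full span):
  y_1 = -w₀x²(L-x)²(x+2L)/(120LEI) = -17·(24/5)²·(8-(24/5))²·((24/5)+2·8)/(120·8·20000) = -42432/9765625 m
Load 2 — point force P=-5 kN at a=8/3 m (b=L-a=16/3):
  y_2 = -Pa²(L-x)²(3bL-(3b+a)(L-x))/(6L³EI)  [x>a] = -(-5)·(8/3)²·(8-(24/5))²·(3·(16/3)·8-(3·(16/3)+(8/3))·(8-(24/5)))/(6·8³·20000) = 512/1265625 m
Load 3 — applied couple M₀=12 kN·m at a=2 m (b=L-a=6):
  y_3 = (R_Ax³/6 - M_Ax²/2 - M₀(x-a)²/2)/EI  [x>a] with R_A=27/16, M_A=-9/4 = ((27/16)·(24/5)³/6 - (-9/4)·(24/5)²/2 - 12·((24/5)-2)²/2)/20000 = 39/78125 m
Load 4 — uniform load w=18 kN/m over full span:
  y_4 = -wx²(L-x)²/(24EI) = -18·(24/5)²·(8-(24/5))²/(24·20000) = -3456/390625 m
Superposition: y = Σ y_i = -9720517/791015625 m ≈ -0.012289 m

y(24/5) = -9720517/791015625 m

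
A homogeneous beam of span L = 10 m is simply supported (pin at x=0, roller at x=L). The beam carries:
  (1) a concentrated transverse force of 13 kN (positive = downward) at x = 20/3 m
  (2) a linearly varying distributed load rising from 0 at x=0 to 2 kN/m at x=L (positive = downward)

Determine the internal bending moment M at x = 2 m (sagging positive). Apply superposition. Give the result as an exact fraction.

M(2) = 226/15 kN·m

Load 1 — point force P=13 kN at a=20/3 m (b=L-a=10/3):
  M_1 = Pbx/L  [x≤a] = 13·(10/3)·2/10 = 26/3 kN·m
Load 2 — triangular load w₀=2 kN/m (0→w₀ over full span):
  M_2 = w₀Lx/6 - w₀x³/(6L) = 2·10·2/6 - 2·2³/(6·10) = 32/5 kN·m
Superposition: M = Σ M_i = 226/15 kN·m ≈ 15.066667 kN·m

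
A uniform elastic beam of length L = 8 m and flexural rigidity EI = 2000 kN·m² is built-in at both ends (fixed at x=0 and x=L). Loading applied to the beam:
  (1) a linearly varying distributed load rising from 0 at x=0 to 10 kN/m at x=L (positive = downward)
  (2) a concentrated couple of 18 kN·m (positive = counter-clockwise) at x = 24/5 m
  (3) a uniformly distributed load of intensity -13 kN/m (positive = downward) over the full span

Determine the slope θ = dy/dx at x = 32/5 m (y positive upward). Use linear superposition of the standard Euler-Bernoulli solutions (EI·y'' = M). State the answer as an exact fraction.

Load 1 — triangular load w₀=10 kN/m (0→w₀ over full span):
  θ_1 = -w₀(2x(L-x)(L-2x)(x+2L)+x²(L-x)²)/(120LEI) = -10·(2·(32/5)·(8-(32/5))·(8-2·(32/5))·((32/5)+2·8)+(32/5)²·(8-(32/5))²)/(120·8·2000) = 512/46875 rad
Load 2 — applied couple M₀=18 kN·m at a=24/5 m (b=L-a=16/5):
  θ_2 = (R_Ax²/2 - M_Ax - M₀(x-a))/EI  [x>a] with R_A=81/25, M_A=144/25 = ((81/25)·(32/5)²/2 - (144/25)·(32/5) - 18·((32/5)-(24/5)))/2000 = 27/78125 rad
Load 3 — uniform load w=-13 kN/m over full span:
  θ_3 = -wx(L-x)(L-2x)/(12EI) = -(-13)·(32/5)·(8-(32/5))·(8-2·(32/5))/(12·2000) = -416/15625 rad
Superposition: θ = Σ θ_i = -3599/234375 rad ≈ -0.015356 rad

θ(32/5) = -3599/234375 rad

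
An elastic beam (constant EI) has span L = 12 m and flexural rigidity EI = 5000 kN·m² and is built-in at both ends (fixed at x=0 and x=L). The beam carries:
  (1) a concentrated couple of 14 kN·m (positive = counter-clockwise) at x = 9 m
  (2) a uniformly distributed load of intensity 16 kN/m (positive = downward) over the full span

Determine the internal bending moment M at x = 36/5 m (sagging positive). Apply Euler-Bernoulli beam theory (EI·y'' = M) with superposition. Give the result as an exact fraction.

Load 1 — applied couple M₀=14 kN·m at a=9 m (b=L-a=3):
  M_1 = R_Ax - M_A  [x≤a] with R_A=21/16, M_A=35/8 = (21/16)·(36/5) - (35/8) = 203/40 kN·m
Load 2 — uniform load w=16 kN/m over full span:
  M_2 = wLx/2 - wL²/12 - wx²/2 = 16·12·(36/5)/2 - 16·12²/12 - 16·(36/5)²/2 = 2112/25 kN·m
Superposition: M = Σ M_i = 17911/200 kN·m ≈ 89.555000 kN·m

M(36/5) = 17911/200 kN·m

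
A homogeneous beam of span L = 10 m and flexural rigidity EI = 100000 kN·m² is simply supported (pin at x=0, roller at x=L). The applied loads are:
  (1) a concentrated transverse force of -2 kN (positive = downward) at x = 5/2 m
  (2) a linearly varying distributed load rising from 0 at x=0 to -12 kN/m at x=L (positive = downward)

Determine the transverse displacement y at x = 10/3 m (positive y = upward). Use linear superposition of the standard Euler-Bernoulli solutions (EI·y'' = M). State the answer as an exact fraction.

y(10/3) = 5333/777600 m

Load 1 — point force P=-2 kN at a=5/2 m (b=L-a=15/2):
  y_1 = -Pa(L-x)(2Lx-a²-x²)/(6LEI)  [x>a] = -(-2)·(5/2)·(10-(10/3))·(2·10·(10/3)-(5/2)²-(10/3)²)/(6·10·100000) = 71/259200 m
Load 2 — triangular load w₀=-12 kN/m (0→w₀ over full span):
  y_2 = -w₀x(7L⁴-10L²x²+3x⁴)/(360LEI) = -(-12)·(10/3)·(7·10⁴-10·10²·(10/3)²+3·(10/3)⁴)/(360·10·100000) = 8/1215 m
Superposition: y = Σ y_i = 5333/777600 m ≈ 0.006858 m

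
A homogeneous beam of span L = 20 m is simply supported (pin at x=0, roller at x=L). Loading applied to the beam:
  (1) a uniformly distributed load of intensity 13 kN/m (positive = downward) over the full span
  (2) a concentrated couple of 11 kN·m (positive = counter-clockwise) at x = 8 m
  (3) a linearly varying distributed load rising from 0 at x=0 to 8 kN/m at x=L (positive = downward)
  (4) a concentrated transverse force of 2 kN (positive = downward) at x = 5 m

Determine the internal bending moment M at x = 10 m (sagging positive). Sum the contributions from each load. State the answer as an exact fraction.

Load 1 — uniform load w=13 kN/m over full span:
  M_1 = wx(L-x)/2 = 13·10·(20-10)/2 = 650 kN·m
Load 2 — applied couple M₀=11 kN·m at a=8 m (b=L-a=12):
  M_2 = M₀x/L - M₀  [x>a] = 11·10/20 - 11 = -11/2 kN·m
Load 3 — triangular load w₀=8 kN/m (0→w₀ over full span):
  M_3 = w₀Lx/6 - w₀x³/(6L) = 8·20·10/6 - 8·10³/(6·20) = 200 kN·m
Load 4 — point force P=2 kN at a=5 m (b=L-a=15):
  M_4 = Pa(L-x)/L  [x>a] = 2·5·(20-10)/20 = 5 kN·m
Superposition: M = Σ M_i = 1699/2 kN·m ≈ 849.500000 kN·m

M(10) = 1699/2 kN·m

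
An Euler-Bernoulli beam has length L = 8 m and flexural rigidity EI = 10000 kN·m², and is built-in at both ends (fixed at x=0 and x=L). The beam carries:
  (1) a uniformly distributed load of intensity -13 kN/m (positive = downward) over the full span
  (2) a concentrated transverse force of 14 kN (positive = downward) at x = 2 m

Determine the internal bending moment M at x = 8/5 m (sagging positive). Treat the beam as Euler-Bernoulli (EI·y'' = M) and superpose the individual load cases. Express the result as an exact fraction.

Load 1 — uniform load w=-13 kN/m over full span:
  M_1 = wLx/2 - wL²/12 - wx²/2 = (-13)·8·(8/5)/2 - (-13)·8²/12 - (-13)·(8/5)²/2 = 208/75 kN·m
Load 2 — point force P=14 kN at a=2 m (b=L-a=6):
  M_2 = Pb²(3a+b)x/L³ - Pab²/L²  [x≤a] = 14·6²·(3·2+6)·(8/5)/8³ - 14·2·6²/8² = 63/20 kN·m
Superposition: M = Σ M_i = 1777/300 kN·m ≈ 5.923333 kN·m

M(8/5) = 1777/300 kN·m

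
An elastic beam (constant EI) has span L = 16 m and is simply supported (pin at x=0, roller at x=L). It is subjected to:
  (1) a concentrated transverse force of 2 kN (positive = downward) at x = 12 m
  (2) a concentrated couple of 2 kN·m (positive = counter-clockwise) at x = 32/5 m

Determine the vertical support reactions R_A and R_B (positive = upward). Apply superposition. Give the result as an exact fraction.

R_A = 5/8 kN, R_B = 11/8 kN

Load 1 — point force P=2 kN at a=12 m (b=L-a=4):
  R_A = Pb/L = 2·4/16 = 1/2 kN
  R_B = Pa/L = 2·12/16 = 3/2 kN
Load 2 — applied couple M₀=2 kN·m at a=32/5 m (b=L-a=48/5):
  R_A = M₀/L = 2/16 = 1/8 kN
  R_B = -M₀/L = -2/16 = -1/8 kN
Superposition: R_A = 5/8 kN, R_B = 11/8 kN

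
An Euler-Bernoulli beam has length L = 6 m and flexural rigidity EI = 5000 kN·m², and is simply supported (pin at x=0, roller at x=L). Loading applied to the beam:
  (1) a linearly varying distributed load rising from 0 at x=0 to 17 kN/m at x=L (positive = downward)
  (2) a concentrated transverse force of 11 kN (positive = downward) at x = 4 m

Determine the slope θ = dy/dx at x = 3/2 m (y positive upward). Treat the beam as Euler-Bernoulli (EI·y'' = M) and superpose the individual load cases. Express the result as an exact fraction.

Load 1 — triangular load w₀=17 kN/m (0→w₀ over full span):
  θ_1 = -w₀(7L⁴-30L²x²+15x⁴)/(360LEI) = -17·(7·6⁴-30·6²·(3/2)²+15·(3/2)⁴)/(360·6·5000) = -67677/6400000 rad
Load 2 — point force P=11 kN at a=4 m (b=L-a=2):
  θ_2 = -Pb(L²-b²-3x²)/(6LEI)  [x≤a] = -11·2·(6²-2²-3·(3/2)²)/(6·6·5000) = -1111/360000 rad
Superposition: θ = Σ θ_i = -786853/57600000 rad ≈ -0.013661 rad

θ(3/2) = -786853/57600000 rad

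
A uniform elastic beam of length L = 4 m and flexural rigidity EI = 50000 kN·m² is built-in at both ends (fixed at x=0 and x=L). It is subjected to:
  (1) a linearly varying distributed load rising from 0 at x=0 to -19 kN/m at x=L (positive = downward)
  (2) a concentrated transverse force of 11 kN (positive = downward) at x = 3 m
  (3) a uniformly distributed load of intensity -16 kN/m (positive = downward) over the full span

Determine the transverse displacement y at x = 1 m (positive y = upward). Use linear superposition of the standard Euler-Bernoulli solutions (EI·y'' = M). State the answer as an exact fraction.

Load 1 — triangular load w₀=-19 kN/m (0→w₀ over full span):
  y_1 = -w₀x²(L-x)²(x+2L)/(120LEI) = -(-19)·1²·(4-1)²·(1+2·4)/(120·4·50000) = 513/8000000 m
Load 2 — point force P=11 kN at a=3 m (b=L-a=1):
  y_2 = -Pb²x²(3aL-(3a+b)x)/(6L³EI)  [x≤a] = -11·1²·1²·(3·3·4-(3·3+1)·1)/(6·4³·50000) = -143/9600000 m
Load 3 — uniform load w=-16 kN/m over full span:
  y_3 = -wx²(L-x)²/(24EI) = -(-16)·1²·(4-1)²/(24·50000) = 3/25000 m
Superposition: y = Σ y_i = 8123/48000000 m ≈ 0.000169 m

y(1) = 8123/48000000 m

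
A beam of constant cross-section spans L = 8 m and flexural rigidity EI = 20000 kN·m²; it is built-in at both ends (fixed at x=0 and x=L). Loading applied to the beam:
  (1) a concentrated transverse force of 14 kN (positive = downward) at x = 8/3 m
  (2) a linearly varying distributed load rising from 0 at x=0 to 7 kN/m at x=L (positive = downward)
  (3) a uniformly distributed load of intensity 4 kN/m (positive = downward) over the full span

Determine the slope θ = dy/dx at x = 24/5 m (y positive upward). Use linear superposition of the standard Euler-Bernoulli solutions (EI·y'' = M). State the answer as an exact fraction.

θ(24/5) = 3848/3515625 rad

Load 1 — point force P=14 kN at a=8/3 m (b=L-a=16/3):
  θ_1 = Pa²(L-x)(2bL-(3b+a)(L-x))/(2L³EI)  [x>a] = 14·(8/3)²·(8-(24/5))·(2·(16/3)·8-(3·(16/3)+(8/3))·(8-(24/5)))/(2·8³·20000) = 56/140625 rad
Load 2 — triangular load w₀=7 kN/m (0→w₀ over full span):
  θ_2 = -w₀(2x(L-x)(L-2x)(x+2L)+x²(L-x)²)/(120LEI) = -7·(2·(24/5)·(8-(24/5))·(8-2·(24/5))·((24/5)+2·8)+(24/5)²·(8-(24/5))²)/(120·8·20000) = 112/390625 rad
Load 3 — uniform load w=4 kN/m over full span:
  θ_3 = -wx(L-x)(L-2x)/(12EI) = -4·(24/5)·(8-(24/5))·(8-2·(24/5))/(12·20000) = 32/78125 rad
Superposition: θ = Σ θ_i = 3848/3515625 rad ≈ 0.001095 rad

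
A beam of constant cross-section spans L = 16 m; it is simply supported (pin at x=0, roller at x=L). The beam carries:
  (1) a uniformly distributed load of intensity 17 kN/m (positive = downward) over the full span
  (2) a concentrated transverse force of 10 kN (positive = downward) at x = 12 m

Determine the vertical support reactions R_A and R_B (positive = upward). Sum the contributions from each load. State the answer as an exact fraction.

Load 1 — uniform load w=17 kN/m over full span:
  R_A = wL/2 = 17·16/2 = 136 kN
  R_B = wL/2 = 17·16/2 = 136 kN
Load 2 — point force P=10 kN at a=12 m (b=L-a=4):
  R_A = Pb/L = 10·4/16 = 5/2 kN
  R_B = Pa/L = 10·12/16 = 15/2 kN
Superposition: R_A = 277/2 kN, R_B = 287/2 kN

R_A = 277/2 kN, R_B = 287/2 kN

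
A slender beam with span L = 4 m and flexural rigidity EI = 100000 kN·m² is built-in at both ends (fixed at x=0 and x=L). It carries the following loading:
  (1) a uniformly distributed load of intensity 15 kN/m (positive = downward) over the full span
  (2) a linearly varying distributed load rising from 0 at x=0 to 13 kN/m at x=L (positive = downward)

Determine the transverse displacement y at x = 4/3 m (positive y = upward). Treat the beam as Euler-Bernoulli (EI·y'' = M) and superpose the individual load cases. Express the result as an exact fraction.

Load 1 — uniform load w=15 kN/m over full span:
  y_1 = -wx²(L-x)²/(24EI) = -15·(4/3)²·(4-(4/3))²/(24·100000) = -4/50625 m
Load 2 — triangular load w₀=13 kN/m (0→w₀ over full span):
  y_2 = -w₀x²(L-x)²(x+2L)/(120LEI) = -13·(4/3)²·(4-(4/3))²·((4/3)+2·4)/(120·4·100000) = -364/11390625 m
Superposition: y = Σ y_i = -1264/11390625 m ≈ -0.000111 m

y(4/3) = -1264/11390625 m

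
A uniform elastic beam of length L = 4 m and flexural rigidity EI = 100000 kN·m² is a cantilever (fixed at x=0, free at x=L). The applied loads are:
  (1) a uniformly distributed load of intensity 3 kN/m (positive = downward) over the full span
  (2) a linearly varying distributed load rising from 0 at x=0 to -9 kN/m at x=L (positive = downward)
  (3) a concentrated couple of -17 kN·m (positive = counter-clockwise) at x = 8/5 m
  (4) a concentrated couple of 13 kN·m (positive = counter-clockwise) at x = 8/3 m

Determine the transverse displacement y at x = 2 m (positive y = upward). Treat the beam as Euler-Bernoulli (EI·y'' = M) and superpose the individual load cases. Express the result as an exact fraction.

y(2) = 799/2500000 m

Load 1 — uniform load w=3 kN/m over full span:
  y_1 = -wx²(x²-4Lx+6L²)/(24EI) = -3·2²·(2²-4·4·2+6·4²)/(24·100000) = -17/50000 m
Load 2 — triangular load w₀=-9 kN/m (0→w₀ over full span):
  y_2 = (w₀Lx³/12-w₀L²x²/6-w₀x⁵/(120L))/EI = ((-9)·4·2³/12-(-9)·4²·2²/6-(-9)·2⁵/(120·4))/100000 = 363/500000 m
Load 3 — applied couple M₀=-17 kN·m at a=8/5 m (b=L-a=12/5):
  y_3 = M₀a(2x-a)/(2EI)  [x>a] = (-17)·(8/5)·(2·2-(8/5))/(2·100000) = -51/156250 m
Load 4 — applied couple M₀=13 kN·m at a=8/3 m (b=L-a=4/3):
  y_4 = M₀x²/(2EI)  [x≤a] = 13·2²/(2·100000) = 13/50000 m
Superposition: y = Σ y_i = 799/2500000 m ≈ 0.000320 m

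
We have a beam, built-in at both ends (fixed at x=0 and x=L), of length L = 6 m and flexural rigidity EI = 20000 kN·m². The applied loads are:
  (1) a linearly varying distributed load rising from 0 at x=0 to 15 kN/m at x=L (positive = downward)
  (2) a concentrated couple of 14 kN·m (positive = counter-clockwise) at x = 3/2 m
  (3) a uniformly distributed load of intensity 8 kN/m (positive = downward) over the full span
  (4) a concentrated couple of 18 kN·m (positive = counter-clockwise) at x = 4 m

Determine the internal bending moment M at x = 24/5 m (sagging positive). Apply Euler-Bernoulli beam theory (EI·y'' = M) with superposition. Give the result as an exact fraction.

M(24/5) = -763/200 kN·m

Load 1 — triangular load w₀=15 kN/m (0→w₀ over full span):
  M_1 = 3w₀Lx/20 - w₀L²/30 - w₀x³/(6L) = 3·15·6·(24/5)/20 - 15·6²/30 - 15·(24/5)³/(6·6) = 18/25 kN·m
Load 2 — applied couple M₀=14 kN·m at a=3/2 m (b=L-a=9/2):
  M_2 = R_Ax - M_A - M₀  [x>a] with R_A=21/8, M_A=-21/8 = (21/8)·(24/5) - (-21/8) - 14 = 49/40 kN·m
Load 3 — uniform load w=8 kN/m over full span:
  M_3 = wLx/2 - wL²/12 - wx²/2 = 8·6·(24/5)/2 - 8·6²/12 - 8·(24/5)²/2 = -24/25 kN·m
Load 4 — applied couple M₀=18 kN·m at a=4 m (b=L-a=2):
  M_4 = R_Ax - M_A - M₀  [x>a] with R_A=4, M_A=6 = 4·(24/5) - 6 - 18 = -24/5 kN·m
Superposition: M = Σ M_i = -763/200 kN·m ≈ -3.815000 kN·m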